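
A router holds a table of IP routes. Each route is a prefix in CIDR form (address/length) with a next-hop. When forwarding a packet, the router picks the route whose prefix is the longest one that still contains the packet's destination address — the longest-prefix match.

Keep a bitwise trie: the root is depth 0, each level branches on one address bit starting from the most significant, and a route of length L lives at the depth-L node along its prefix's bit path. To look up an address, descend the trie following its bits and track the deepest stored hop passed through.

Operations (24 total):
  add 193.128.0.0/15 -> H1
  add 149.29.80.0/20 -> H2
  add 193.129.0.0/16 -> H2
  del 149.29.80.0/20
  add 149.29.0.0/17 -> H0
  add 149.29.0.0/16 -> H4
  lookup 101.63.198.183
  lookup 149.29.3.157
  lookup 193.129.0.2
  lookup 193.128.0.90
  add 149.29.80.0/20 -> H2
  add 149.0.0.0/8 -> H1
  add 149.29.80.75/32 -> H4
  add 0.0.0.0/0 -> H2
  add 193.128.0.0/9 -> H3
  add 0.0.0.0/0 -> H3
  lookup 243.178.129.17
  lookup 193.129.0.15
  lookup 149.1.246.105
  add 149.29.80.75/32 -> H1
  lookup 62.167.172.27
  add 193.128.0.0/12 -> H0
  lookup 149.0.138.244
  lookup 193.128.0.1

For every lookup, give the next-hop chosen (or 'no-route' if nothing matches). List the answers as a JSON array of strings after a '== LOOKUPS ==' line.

Apply in order:
  add 193.128.0.0/15 -> H1 at depth 15
  add 149.29.80.0/20 -> H2 at depth 20
  add 193.129.0.0/16 -> H2 at depth 16
  - 149.29.80.0/20 clear@20
  add 149.29.0.0/17 -> H0 at depth 17
  add 149.29.0.0/16 -> H4 at depth 16
  Q 101.63.198.183: descend ε ; hops seen [∅] ; pick no-route
  Q 149.29.3.157: descend 10010101000111010 ; hops seen [H4,H0] ; pick H0
  Q 193.129.0.2: descend 1100000110000001 ; hops seen [H1,H2] ; pick H2
  Q 193.128.0.90: descend 110000011000000 ; hops seen [H1] ; pick H1
  add 149.29.80.0/20 -> H2 at depth 20
  add 149.0.0.0/8 -> H1 at depth 8
  add 149.29.80.75/32 -> H4 at depth 32
  add 0.0.0.0/0 -> H2 at depth 0
  add 193.128.0.0/9 -> H3 at depth 9
  add 0.0.0.0/0 -> H3 at depth 0
  Q 243.178.129.17: descend 11 ; hops seen [H3] ; pick H3
  Q 193.129.0.15: descend 1100000110000001 ; hops seen [H3,H3,H1,H2] ; pick H2
  Q 149.1.246.105: descend 10010101000 ; hops seen [H3,H1] ; pick H1
  add 149.29.80.75/32 -> H1 at depth 32
  Q 62.167.172.27: descend ε ; hops seen [H3] ; pick H3
  add 193.128.0.0/12 -> H0 at depth 12
  Q 149.0.138.244: descend 10010101000 ; hops seen [H3,H1] ; pick H1
  Q 193.128.0.1: descend 110000011000000 ; hops seen [H3,H3,H0,H1] ; pick H1

== LOOKUPS ==
["no-route","H0","H2","H1","H3","H2","H1","H3","H1","H1"]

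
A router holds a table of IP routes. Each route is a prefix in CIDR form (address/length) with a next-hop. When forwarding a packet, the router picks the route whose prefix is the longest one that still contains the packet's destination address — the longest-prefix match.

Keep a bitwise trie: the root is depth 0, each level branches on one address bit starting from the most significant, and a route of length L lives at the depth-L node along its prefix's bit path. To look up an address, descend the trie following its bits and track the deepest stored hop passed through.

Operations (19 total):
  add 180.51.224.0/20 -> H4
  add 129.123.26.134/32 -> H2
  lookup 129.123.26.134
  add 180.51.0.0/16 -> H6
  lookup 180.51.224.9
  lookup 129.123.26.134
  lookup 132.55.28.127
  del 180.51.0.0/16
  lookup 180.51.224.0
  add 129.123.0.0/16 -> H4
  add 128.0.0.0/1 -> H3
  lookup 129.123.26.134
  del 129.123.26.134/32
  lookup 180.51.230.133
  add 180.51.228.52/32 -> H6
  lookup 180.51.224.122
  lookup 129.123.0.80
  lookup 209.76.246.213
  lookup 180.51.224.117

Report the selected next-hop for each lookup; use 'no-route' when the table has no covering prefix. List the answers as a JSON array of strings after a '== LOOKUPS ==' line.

Trace:
  + 180.51.224.0/20 (H4) depth=20
  + 129.123.26.134/32 (H2) depth=32
  lookup 129.123.26.134: bits 10000001011110110001101010000110 walk d0:-→d1:-→d2:-→d3:-→d4:-→d5:-→d6:-→d7:-→d8:-→d9:-→d10:-→d11:-→d12:-→d13:-→d14:-→d15:-→d16:-→d17:-→d18:-→d19:-→d20:-→d21:-→d22:-→d23:-→d24:-→d25:-→d26:-→d27:-→d28:-→d29:-→d30:-→d31:-→d32:H2 -> H2
  + 180.51.0.0/16 (H6) depth=16
  lookup 180.51.224.9: bits 10110100001100111110 walk d0:-→d1:-→d2:-→d3:-→d4:-→d5:-→d6:-→d7:-→d8:-→d9:-→d10:-→d11:-→d12:-→d13:-→d14:-→d15:-→d16:H6→d17:-→d18:-→d19:-→d20:H4 -> H4
  lookup 129.123.26.134: bits 10000001011110110001101010000110 walk d0:-→d1:-→d2:-→d3:-→d4:-→d5:-→d6:-→d7:-→d8:-→d9:-→d10:-→d11:-→d12:-→d13:-→d14:-→d15:-→d16:-→d17:-→d18:-→d19:-→d20:-→d21:-→d22:-→d23:-→d24:-→d25:-→d26:-→d27:-→d28:-→d29:-→d30:-→d31:-→d32:H2 -> H2
  lookup 132.55.28.127: bits 10000 walk d0:-→d1:-→d2:-→d3:-→d4:-→d5:- -> no-route
  - 180.51.0.0/16 clear@16
  lookup 180.51.224.0: bits 10110100001100111110 walk d0:-→d1:-→d2:-→d3:-→d4:-→d5:-→d6:-→d7:-→d8:-→d9:-→d10:-→d11:-→d12:-→d13:-→d14:-→d15:-→d16:-→d17:-→d18:-→d19:-→d20:H4 -> H4
  + 129.123.0.0/16 (H4) depth=16
  + 128.0.0.0/1 (H3) depth=1
  lookup 129.123.26.134: bits 10000001011110110001101010000110 walk d0:-→d1:H3→d2:-→d3:-→d4:-→d5:-→d6:-→d7:-→d8:-→d9:-→d10:-→d11:-→d12:-→d13:-→d14:-→d15:-→d16:H4→d17:-→d18:-→d19:-→d20:-→d21:-→d22:-→d23:-→d24:-→d25:-→d26:-→d27:-→d28:-→d29:-→d30:-→d31:-→d32:H2 -> H2
  - 129.123.26.134/32 clear@32
  lookup 180.51.230.133: bits 10110100001100111110 walk d0:-→d1:H3→d2:-→d3:-→d4:-→d5:-→d6:-→d7:-→d8:-→d9:-→d10:-→d11:-→d12:-→d13:-→d14:-→d15:-→d16:-→d17:-→d18:-→d19:-→d20:H4 -> H4
  + 180.51.228.52/32 (H6) depth=32
  lookup 180.51.224.122: bits 101101000011001111100 walk d0:-→d1:H3→d2:-→d3:-→d4:-→d5:-→d6:-→d7:-→d8:-→d9:-→d10:-→d11:-→d12:-→d13:-→d14:-→d15:-→d16:-→d17:-→d18:-→d19:-→d20:H4→d21:- -> H4
  lookup 129.123.0.80: bits 1000000101111011000 walk d0:-→d1:H3→d2:-→d3:-→d4:-→d5:-→d6:-→d7:-→d8:-→d9:-→d10:-→d11:-→d12:-→d13:-→d14:-→d15:-→d16:H4→d17:-→d18:-→d19:- -> H4
  lookup 209.76.246.213: bits 1 walk d0:-→d1:H3 -> H3
  lookup 180.51.224.117: bits 101101000011001111100 walk d0:-→d1:H3→d2:-→d3:-→d4:-→d5:-→d6:-→d7:-→d8:-→d9:-→d10:-→d11:-→d12:-→d13:-→d14:-→d15:-→d16:-→d17:-→d18:-→d19:-→d20:H4→d21:- -> H4

== LOOKUPS ==
["H2","H4","H2","no-route","H4","H2","H4","H4","H4","H3","H4"]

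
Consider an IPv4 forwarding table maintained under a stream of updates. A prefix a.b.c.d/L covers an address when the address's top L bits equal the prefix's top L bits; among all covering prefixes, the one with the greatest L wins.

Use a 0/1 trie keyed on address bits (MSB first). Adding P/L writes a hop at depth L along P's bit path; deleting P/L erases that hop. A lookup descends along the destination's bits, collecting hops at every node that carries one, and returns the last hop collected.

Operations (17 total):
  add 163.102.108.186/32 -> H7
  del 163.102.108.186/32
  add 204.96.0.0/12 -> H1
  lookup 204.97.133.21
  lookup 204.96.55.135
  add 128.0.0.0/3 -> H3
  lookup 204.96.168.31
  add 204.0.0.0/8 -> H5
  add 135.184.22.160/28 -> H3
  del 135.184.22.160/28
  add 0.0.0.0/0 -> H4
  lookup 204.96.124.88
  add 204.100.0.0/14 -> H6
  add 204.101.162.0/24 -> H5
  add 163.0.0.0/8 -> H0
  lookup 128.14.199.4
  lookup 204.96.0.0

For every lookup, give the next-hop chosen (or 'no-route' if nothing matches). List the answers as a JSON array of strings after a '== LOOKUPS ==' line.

Apply in order:
  + 163.102.108.186/32 (H7) depth=32
  - 163.102.108.186/32 clear@32
  + 204.96.0.0/12 (H1) depth=12
  ? 204.97.133.21  path d0:-→d1:-→d2:-→d3:-→d4:-→d5:-→d6:-→d7:-→d8:-→d9:-→d10:-→d11:-→d12:H1  best=H1
  ? 204.96.55.135  path d0:-→d1:-→d2:-→d3:-→d4:-→d5:-→d6:-→d7:-→d8:-→d9:-→d10:-→d11:-→d12:H1  best=H1
  + 128.0.0.0/3 (H3) depth=3
  ? 204.96.168.31  path d0:-→d1:-→d2:-→d3:-→d4:-→d5:-→d6:-→d7:-→d8:-→d9:-→d10:-→d11:-→d12:H1  best=H1
  + 204.0.0.0/8 (H5) depth=8
  + 135.184.22.160/28 (H3) depth=28
  - 135.184.22.160/28 clear@28
  + 0.0.0.0/0 (H4) depth=0
  ? 204.96.124.88  path d0:H4→d1:-→d2:-→d3:-→d4:-→d5:-→d6:-→d7:-→d8:H5→d9:-→d10:-→d11:-→d12:H1  best=H1
  + 204.100.0.0/14 (H6) depth=14
  + 204.101.162.0/24 (H5) depth=24
  + 163.0.0.0/8 (H0) depth=8
  ? 128.14.199.4  path d0:H4→d1:-→d2:-→d3:H3→d4:-→d5:-  best=H3
  ? 204.96.0.0  path d0:H4→d1:-→d2:-→d3:-→d4:-→d5:-→d6:-→d7:-→d8:H5→d9:-→d10:-→d11:-→d12:H1→d13:-  best=H1

== LOOKUPS ==
["H1","H1","H1","H1","H3","H1"]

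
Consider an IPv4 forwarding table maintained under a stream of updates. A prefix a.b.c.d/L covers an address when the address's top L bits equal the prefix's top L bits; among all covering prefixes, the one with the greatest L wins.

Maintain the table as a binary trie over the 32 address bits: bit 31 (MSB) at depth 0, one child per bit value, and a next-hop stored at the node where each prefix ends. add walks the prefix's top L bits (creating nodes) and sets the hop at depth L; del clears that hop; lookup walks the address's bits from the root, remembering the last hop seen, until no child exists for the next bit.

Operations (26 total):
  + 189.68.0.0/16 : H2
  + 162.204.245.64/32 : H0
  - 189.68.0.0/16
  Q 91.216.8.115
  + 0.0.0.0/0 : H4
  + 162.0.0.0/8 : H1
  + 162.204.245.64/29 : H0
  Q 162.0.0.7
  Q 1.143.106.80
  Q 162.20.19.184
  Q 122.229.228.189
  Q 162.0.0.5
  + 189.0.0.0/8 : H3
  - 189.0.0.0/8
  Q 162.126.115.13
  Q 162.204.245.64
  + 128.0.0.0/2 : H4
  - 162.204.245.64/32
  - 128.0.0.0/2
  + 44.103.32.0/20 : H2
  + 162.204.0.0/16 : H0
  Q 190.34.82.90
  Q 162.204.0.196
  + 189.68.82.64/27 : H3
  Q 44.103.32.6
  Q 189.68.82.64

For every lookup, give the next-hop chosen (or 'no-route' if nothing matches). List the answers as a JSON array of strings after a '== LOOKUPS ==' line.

Trace:
  add 189.68.0.0/16 -> H2 at depth 16
  add 162.204.245.64/32 -> H0 at depth 32
  del 189.68.0.0/16 (clear depth 16)
  lookup 91.216.8.115: bits ε walk d0:- -> no-route
  add 0.0.0.0/0 -> H4 at depth 0
  add 162.0.0.0/8 -> H1 at depth 8
  add 162.204.245.64/29 -> H0 at depth 29
  lookup 162.0.0.7: bits 10100010 walk d0:H4→d1:-→d2:-→d3:-→d4:-→d5:-→d6:-→d7:-→d8:H1 -> H1
  lookup 1.143.106.80: bits ε walk d0:H4 -> H4
  lookup 162.20.19.184: bits 10100010 walk d0:H4→d1:-→d2:-→d3:-→d4:-→d5:-→d6:-→d7:-→d8:H1 -> H1
  lookup 122.229.228.189: bits ε walk d0:H4 -> H4
  lookup 162.0.0.5: bits 10100010 walk d0:H4→d1:-→d2:-→d3:-→d4:-→d5:-→d6:-→d7:-→d8:H1 -> H1
  add 189.0.0.0/8 -> H3 at depth 8
  del 189.0.0.0/8 (clear depth 8)
  lookup 162.126.115.13: bits 10100010 walk d0:H4→d1:-→d2:-→d3:-→d4:-→d5:-→d6:-→d7:-→d8:H1 -> H1
  lookup 162.204.245.64: bits 10100010110011001111010101000000 walk d0:H4→d1:-→d2:-→d3:-→d4:-→d5:-→d6:-→d7:-→d8:H1→d9:-→d10:-→d11:-→d12:-→d13:-→d14:-→d15:-→d16:-→d17:-→d18:-→d19:-→d20:-→d21:-→d22:-→d23:-→d24:-→d25:-→d26:-→d27:-→d28:-→d29:H0→d30:-→d31:-→d32:H0 -> H0
  add 128.0.0.0/2 -> H4 at depth 2
  del 162.204.245.64/32 (clear depth 32)
  del 128.0.0.0/2 (clear depth 2)
  add 44.103.32.0/20 -> H2 at depth 20
  add 162.204.0.0/16 -> H0 at depth 16
  lookup 190.34.82.90: bits 101111 walk d0:H4→d1:-→d2:-→d3:-→d4:-→d5:-→d6:- -> H4
  lookup 162.204.0.196: bits 1010001011001100 walk d0:H4→d1:-→d2:-→d3:-→d4:-→d5:-→d6:-→d7:-→d8:H1→d9:-→d10:-→d11:-→d12:-→d13:-→d14:-→d15:-→d16:H0 -> H0
  add 189.68.82.64/27 -> H3 at depth 27
  lookup 44.103.32.6: bits 00101100011001110010 walk d0:H4→d1:-→d2:-→d3:-→d4:-→d5:-→d6:-→d7:-→d8:-→d9:-→d10:-→d11:-→d12:-→d13:-→d14:-→d15:-→d16:-→d17:-→d18:-→d19:-→d20:H2 -> H2
  lookup 189.68.82.64: bits 101111010100010001010010010 walk d0:H4→d1:-→d2:-→d3:-→d4:-→d5:-→d6:-→d7:-→d8:-→d9:-→d10:-→d11:-→d12:-→d13:-→d14:-→d15:-→d16:-→d17:-→d18:-→d19:-→d20:-→d21:-→d22:-→d23:-→d24:-→d25:-→d26:-→d27:H3 -> H3

== LOOKUPS ==
["no-route","H1","H4","H1","H4","H1","H1","H0","H4","H0","H2","H3"]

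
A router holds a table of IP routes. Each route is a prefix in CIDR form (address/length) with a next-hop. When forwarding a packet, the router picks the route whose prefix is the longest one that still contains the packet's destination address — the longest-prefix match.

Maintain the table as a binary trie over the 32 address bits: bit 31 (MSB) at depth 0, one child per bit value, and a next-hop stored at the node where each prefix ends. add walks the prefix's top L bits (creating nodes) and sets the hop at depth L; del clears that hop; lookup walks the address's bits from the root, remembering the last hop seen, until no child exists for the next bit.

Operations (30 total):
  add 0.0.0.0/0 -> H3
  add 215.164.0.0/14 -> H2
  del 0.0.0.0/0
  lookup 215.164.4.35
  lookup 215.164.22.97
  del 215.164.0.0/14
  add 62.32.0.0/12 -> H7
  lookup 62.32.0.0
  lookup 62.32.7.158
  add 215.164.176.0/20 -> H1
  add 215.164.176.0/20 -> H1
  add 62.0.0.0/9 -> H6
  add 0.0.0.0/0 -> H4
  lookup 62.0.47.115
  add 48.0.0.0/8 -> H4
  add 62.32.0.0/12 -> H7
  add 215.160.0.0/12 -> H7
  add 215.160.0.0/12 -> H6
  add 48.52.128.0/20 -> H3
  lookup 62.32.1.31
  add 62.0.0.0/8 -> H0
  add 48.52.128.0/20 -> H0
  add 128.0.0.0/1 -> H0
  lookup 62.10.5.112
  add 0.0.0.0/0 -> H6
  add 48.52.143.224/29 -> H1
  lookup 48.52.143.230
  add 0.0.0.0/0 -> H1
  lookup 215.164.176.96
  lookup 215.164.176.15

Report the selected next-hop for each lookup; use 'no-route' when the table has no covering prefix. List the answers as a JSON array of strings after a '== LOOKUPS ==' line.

Apply in order:
  + 0.0.0.0/0 (H3) depth=0
  + 215.164.0.0/14 (H2) depth=14
  - 0.0.0.0/0 clear@0
  ? 215.164.4.35  path d0:-→d1:-→d2:-→d3:-→d4:-→d5:-→d6:-→d7:-→d8:-→d9:-→d10:-→d11:-→d12:-→d13:-→d14:H2  best=H2
  ? 215.164.22.97  path d0:-→d1:-→d2:-→d3:-→d4:-→d5:-→d6:-→d7:-→d8:-→d9:-→d10:-→d11:-→d12:-→d13:-→d14:H2  best=H2
  - 215.164.0.0/14 clear@14
  + 62.32.0.0/12 (H7) depth=12
  ? 62.32.0.0  path d0:-→d1:-→d2:-→d3:-→d4:-→d5:-→d6:-→d7:-→d8:-→d9:-→d10:-→d11:-→d12:H7  best=H7
  ? 62.32.7.158  path d0:-→d1:-→d2:-→d3:-→d4:-→d5:-→d6:-→d7:-→d8:-→d9:-→d10:-→d11:-→d12:H7  best=H7
  + 215.164.176.0/20 (H1) depth=20
  + 215.164.176.0/20 (H1) depth=20
  + 62.0.0.0/9 (H6) depth=9
  + 0.0.0.0/0 (H4) depth=0
  ? 62.0.47.115  path d0:H4→d1:-→d2:-→d3:-→d4:-→d5:-→d6:-→d7:-→d8:-→d9:H6→d10:-  best=H6
  + 48.0.0.0/8 (H4) depth=8
  + 62.32.0.0/12 (H7) depth=12
  + 215.160.0.0/12 (H7) depth=12
  + 215.160.0.0/12 (H6) depth=12
  + 48.52.128.0/20 (H3) depth=20
  ? 62.32.1.31  path d0:H4→d1:-→d2:-→d3:-→d4:-→d5:-→d6:-→d7:-→d8:-→d9:H6→d10:-→d11:-→d12:H7  best=H7
  + 62.0.0.0/8 (H0) depth=8
  + 48.52.128.0/20 (H0) depth=20
  + 128.0.0.0/1 (H0) depth=1
  ? 62.10.5.112  path d0:H4→d1:-→d2:-→d3:-→d4:-→d5:-→d6:-→d7:-→d8:H0→d9:H6→d10:-  best=H6
  + 0.0.0.0/0 (H6) depth=0
  + 48.52.143.224/29 (H1) depth=29
  ? 48.52.143.230  path d0:H6→d1:-→d2:-→d3:-→d4:-→d5:-→d6:-→d7:-→d8:H4→d9:-→d10:-→d11:-→d12:-→d13:-→d14:-→d15:-→d16:-→d17:-→d18:-→d19:-→d20:H0→d21:-→d22:-→d23:-→d24:-→d25:-→d26:-→d27:-→d28:-→d29:H1  best=H1
  + 0.0.0.0/0 (H1) depth=0
  ? 215.164.176.96  path d0:H1→d1:H0→d2:-→d3:-→d4:-→d5:-→d6:-→d7:-→d8:-→d9:-→d10:-→d11:-→d12:H6→d13:-→d14:-→d15:-→d16:-→d17:-→d18:-→d19:-→d20:H1  best=H1
  ? 215.164.176.15  path d0:H1→d1:H0→d2:-→d3:-→d4:-→d5:-→d6:-→d7:-→d8:-→d9:-→d10:-→d11:-→d12:H6→d13:-→d14:-→d15:-→d16:-→d17:-→d18:-→d19:-→d20:H1  best=H1

== LOOKUPS ==
["H2","H2","H7","H7","H6","H7","H6","H1","H1","H1"]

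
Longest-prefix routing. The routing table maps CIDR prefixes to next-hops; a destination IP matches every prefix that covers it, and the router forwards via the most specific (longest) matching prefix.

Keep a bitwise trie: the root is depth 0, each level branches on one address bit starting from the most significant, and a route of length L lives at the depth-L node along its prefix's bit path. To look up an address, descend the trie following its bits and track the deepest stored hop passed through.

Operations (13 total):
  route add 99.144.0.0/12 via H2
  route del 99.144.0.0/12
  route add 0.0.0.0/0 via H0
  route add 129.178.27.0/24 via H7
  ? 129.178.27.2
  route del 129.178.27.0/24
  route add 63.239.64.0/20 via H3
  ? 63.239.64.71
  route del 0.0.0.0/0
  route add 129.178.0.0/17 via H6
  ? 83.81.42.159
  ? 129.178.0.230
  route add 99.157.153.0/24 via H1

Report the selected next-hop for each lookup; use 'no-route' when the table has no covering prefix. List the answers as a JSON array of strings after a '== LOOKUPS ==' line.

Trace:
  add 99.144.0.0/12 -> H2 at depth 12
  del 99.144.0.0/12 (clear depth 12)
  add 0.0.0.0/0 -> H0 at depth 0
  add 129.178.27.0/24 -> H7 at depth 24
  Q 129.178.27.2: descend 100000011011001000011011 ; hops seen [H0,H7] ; pick H7
  del 129.178.27.0/24 (clear depth 24)
  add 63.239.64.0/20 -> H3 at depth 20
  Q 63.239.64.71: descend 00111111111011110100 ; hops seen [H0,H3] ; pick H3
  del 0.0.0.0/0 (clear depth 0)
  add 129.178.0.0/17 -> H6 at depth 17
  Q 83.81.42.159: descend 01 ; hops seen [∅] ; pick no-route
  Q 129.178.0.230: descend 1000000110110010000 ; hops seen [H6] ; pick H6
  add 99.157.153.0/24 -> H1 at depth 24

== LOOKUPS ==
["H7","H3","no-route","H6"]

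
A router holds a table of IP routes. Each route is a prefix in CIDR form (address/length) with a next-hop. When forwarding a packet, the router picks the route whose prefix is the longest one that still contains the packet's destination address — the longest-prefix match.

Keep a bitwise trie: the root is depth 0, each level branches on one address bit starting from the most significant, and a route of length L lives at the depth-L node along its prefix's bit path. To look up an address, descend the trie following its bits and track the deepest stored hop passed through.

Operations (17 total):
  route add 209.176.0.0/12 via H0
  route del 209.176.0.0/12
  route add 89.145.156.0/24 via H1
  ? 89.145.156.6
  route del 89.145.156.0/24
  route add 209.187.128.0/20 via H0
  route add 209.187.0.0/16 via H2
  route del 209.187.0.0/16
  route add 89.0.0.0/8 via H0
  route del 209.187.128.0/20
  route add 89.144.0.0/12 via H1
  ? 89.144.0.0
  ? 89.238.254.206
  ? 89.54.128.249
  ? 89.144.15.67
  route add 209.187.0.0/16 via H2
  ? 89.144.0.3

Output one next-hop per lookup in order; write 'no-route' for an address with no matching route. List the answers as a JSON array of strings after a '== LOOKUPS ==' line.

Trace:
  add 209.176.0.0/12 -> H0 at depth 12
  del 209.176.0.0/12 (clear depth 12)
  add 89.145.156.0/24 -> H1 at depth 24
  ? 89.145.156.6  path d0:-→d1:-→d2:-→d3:-→d4:-→d5:-→d6:-→d7:-→d8:-→d9:-→d10:-→d11:-→d12:-→d13:-→d14:-→d15:-→d16:-→d17:-→d18:-→d19:-→d20:-→d21:-→d22:-→d23:-→d24:H1  best=H1
  del 89.145.156.0/24 (clear depth 24)
  add 209.187.128.0/20 -> H0 at depth 20
  add 209.187.0.0/16 -> H2 at depth 16
  del 209.187.0.0/16 (clear depth 16)
  add 89.0.0.0/8 -> H0 at depth 8
  del 209.187.128.0/20 (clear depth 20)
  add 89.144.0.0/12 -> H1 at depth 12
  ? 89.144.0.0  path d0:-→d1:-→d2:-→d3:-→d4:-→d5:-→d6:-→d7:-→d8:H0→d9:-→d10:-→d11:-→d12:H1→d13:-→d14:-→d15:-  best=H1
  ? 89.238.254.206  path d0:-→d1:-→d2:-→d3:-→d4:-→d5:-→d6:-→d7:-→d8:H0→d9:-  best=H0
  ? 89.54.128.249  path d0:-→d1:-→d2:-→d3:-→d4:-→d5:-→d6:-→d7:-→d8:H0  best=H0
  ? 89.144.15.67  path d0:-→d1:-→d2:-→d3:-→d4:-→d5:-→d6:-→d7:-→d8:H0→d9:-→d10:-→d11:-→d12:H1→d13:-→d14:-→d15:-  best=H1
  add 209.187.0.0/16 -> H2 at depth 16
  ? 89.144.0.3  path d0:-→d1:-→d2:-→d3:-→d4:-→d5:-→d6:-→d7:-→d8:H0→d9:-→d10:-→d11:-→d12:H1→d13:-→d14:-→d15:-  best=H1

== LOOKUPS ==
["H1","H1","H0","H0","H1","H1"]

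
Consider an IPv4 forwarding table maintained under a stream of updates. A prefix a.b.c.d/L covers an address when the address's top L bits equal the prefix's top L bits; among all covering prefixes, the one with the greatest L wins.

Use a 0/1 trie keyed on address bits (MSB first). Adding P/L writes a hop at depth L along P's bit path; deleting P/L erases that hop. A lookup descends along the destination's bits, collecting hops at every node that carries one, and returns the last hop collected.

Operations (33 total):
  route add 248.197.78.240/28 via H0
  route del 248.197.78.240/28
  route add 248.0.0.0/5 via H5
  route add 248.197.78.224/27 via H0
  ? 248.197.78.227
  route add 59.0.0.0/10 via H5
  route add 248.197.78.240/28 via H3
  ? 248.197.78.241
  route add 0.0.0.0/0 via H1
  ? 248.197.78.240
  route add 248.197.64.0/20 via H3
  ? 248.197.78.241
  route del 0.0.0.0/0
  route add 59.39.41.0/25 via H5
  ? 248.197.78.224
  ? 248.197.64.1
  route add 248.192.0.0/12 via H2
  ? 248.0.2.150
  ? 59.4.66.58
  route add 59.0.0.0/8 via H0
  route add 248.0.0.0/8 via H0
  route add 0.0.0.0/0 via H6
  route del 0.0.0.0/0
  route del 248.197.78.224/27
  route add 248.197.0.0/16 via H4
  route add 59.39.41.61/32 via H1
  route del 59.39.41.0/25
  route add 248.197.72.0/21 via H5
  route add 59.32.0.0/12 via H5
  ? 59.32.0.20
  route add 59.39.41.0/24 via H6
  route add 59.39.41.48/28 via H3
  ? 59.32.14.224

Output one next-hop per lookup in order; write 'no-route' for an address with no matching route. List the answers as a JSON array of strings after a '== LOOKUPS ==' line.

Apply in order:
  + 248.197.78.240/28 (H0) depth=28
  - 248.197.78.240/28 clear@28
  + 248.0.0.0/5 (H5) depth=5
  + 248.197.78.224/27 (H0) depth=27
  ? 248.197.78.227  path d0:-→d1:-→d2:-→d3:-→d4:-→d5:H5→d6:-→d7:-→d8:-→d9:-→d10:-→d11:-→d12:-→d13:-→d14:-→d15:-→d16:-→d17:-→d18:-→d19:-→d20:-→d21:-→d22:-→d23:-→d24:-→d25:-→d26:-→d27:H0  best=H0
  + 59.0.0.0/10 (H5) depth=10
  + 248.197.78.240/28 (H3) depth=28
  ? 248.197.78.241  path d0:-→d1:-→d2:-→d3:-→d4:-→d5:H5→d6:-→d7:-→d8:-→d9:-→d10:-→d11:-→d12:-→d13:-→d14:-→d15:-→d16:-→d17:-→d18:-→d19:-→d20:-→d21:-→d22:-→d23:-→d24:-→d25:-→d26:-→d27:H0→d28:H3  best=H3
  + 0.0.0.0/0 (H1) depth=0
  ? 248.197.78.240  path d0:H1→d1:-→d2:-→d3:-→d4:-→d5:H5→d6:-→d7:-→d8:-→d9:-→d10:-→d11:-→d12:-→d13:-→d14:-→d15:-→d16:-→d17:-→d18:-→d19:-→d20:-→d21:-→d22:-→d23:-→d24:-→d25:-→d26:-→d27:H0→d28:H3  best=H3
  + 248.197.64.0/20 (H3) depth=20
  ? 248.197.78.241  path d0:H1→d1:-→d2:-→d3:-→d4:-→d5:H5→d6:-→d7:-→d8:-→d9:-→d10:-→d11:-→d12:-→d13:-→d14:-→d15:-→d16:-→d17:-→d18:-→d19:-→d20:H3→d21:-→d22:-→d23:-→d24:-→d25:-→d26:-→d27:H0→d28:H3  best=H3
  - 0.0.0.0/0 clear@0
  + 59.39.41.0/25 (H5) depth=25
  ? 248.197.78.224  path d0:-→d1:-→d2:-→d3:-→d4:-→d5:H5→d6:-→d7:-→d8:-→d9:-→d10:-→d11:-→d12:-→d13:-→d14:-→d15:-→d16:-→d17:-→d18:-→d19:-→d20:H3→d21:-→d22:-→d23:-→d24:-→d25:-→d26:-→d27:H0  best=H0
  ? 248.197.64.1  path d0:-→d1:-→d2:-→d3:-→d4:-→d5:H5→d6:-→d7:-→d8:-→d9:-→d10:-→d11:-→d12:-→d13:-→d14:-→d15:-→d16:-→d17:-→d18:-→d19:-→d20:H3  best=H3
  + 248.192.0.0/12 (H2) depth=12
  ? 248.0.2.150  path d0:-→d1:-→d2:-→d3:-→d4:-→d5:H5→d6:-→d7:-→d8:-  best=H5
  ? 59.4.66.58  path d0:-→d1:-→d2:-→d3:-→d4:-→d5:-→d6:-→d7:-→d8:-→d9:-→d10:H5  best=H5
  + 59.0.0.0/8 (H0) depth=8
  + 248.0.0.0/8 (H0) depth=8
  + 0.0.0.0/0 (H6) depth=0
  - 0.0.0.0/0 clear@0
  - 248.197.78.224/27 clear@27
  + 248.197.0.0/16 (H4) depth=16
  + 59.39.41.61/32 (H1) depth=32
  - 59.39.41.0/25 clear@25
  + 248.197.72.0/21 (H5) depth=21
  + 59.32.0.0/12 (H5) depth=12
  ? 59.32.0.20  path d0:-→d1:-→d2:-→d3:-→d4:-→d5:-→d6:-→d7:-→d8:H0→d9:-→d10:H5→d11:-→d12:H5→d13:-  best=H5
  + 59.39.41.0/24 (H6) depth=24
  + 59.39.41.48/28 (H3) depth=28
  ? 59.32.14.224  path d0:-→d1:-→d2:-→d3:-→d4:-→d5:-→d6:-→d7:-→d8:H0→d9:-→d10:H5→d11:-→d12:H5→d13:-  best=H5

== LOOKUPS ==
["H0","H3","H3","H3","H0","H3","H5","H5","H5","H5"]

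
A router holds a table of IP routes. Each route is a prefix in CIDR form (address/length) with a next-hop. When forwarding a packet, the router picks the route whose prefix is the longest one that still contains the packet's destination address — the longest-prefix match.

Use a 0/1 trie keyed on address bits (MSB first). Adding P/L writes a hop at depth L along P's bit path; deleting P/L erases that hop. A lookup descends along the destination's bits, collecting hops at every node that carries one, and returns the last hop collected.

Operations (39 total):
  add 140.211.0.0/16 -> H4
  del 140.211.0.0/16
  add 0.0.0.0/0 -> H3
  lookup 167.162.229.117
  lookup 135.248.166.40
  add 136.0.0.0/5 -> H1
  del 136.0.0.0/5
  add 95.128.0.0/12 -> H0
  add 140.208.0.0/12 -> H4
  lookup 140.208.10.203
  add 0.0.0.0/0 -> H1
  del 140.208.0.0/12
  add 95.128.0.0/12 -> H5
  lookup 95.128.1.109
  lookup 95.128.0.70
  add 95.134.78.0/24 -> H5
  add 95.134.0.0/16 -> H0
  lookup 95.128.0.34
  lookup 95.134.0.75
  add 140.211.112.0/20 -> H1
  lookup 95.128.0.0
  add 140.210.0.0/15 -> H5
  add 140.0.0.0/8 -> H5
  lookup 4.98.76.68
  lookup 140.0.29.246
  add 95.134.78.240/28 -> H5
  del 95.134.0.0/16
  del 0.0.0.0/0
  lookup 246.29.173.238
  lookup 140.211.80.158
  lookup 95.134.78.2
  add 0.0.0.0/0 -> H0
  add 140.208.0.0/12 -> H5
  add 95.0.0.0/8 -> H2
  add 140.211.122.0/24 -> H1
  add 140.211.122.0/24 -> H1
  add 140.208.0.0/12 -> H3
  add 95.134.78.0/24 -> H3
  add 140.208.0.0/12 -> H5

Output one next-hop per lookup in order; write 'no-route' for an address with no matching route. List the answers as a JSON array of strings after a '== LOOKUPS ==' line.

Apply in order:
  add 140.211.0.0/16 -> H4 at depth 16
  - 140.211.0.0/16 clear@16
  add 0.0.0.0/0 -> H3 at depth 0
  lookup 167.162.229.117: bits 10 walk d0:H3→d1:-→d2:- -> H3
  lookup 135.248.166.40: bits 1000 walk d0:H3→d1:-→d2:-→d3:-→d4:- -> H3
  add 136.0.0.0/5 -> H1 at depth 5
  - 136.0.0.0/5 clear@5
  add 95.128.0.0/12 -> H0 at depth 12
  add 140.208.0.0/12 -> H4 at depth 12
  lookup 140.208.10.203: bits 10001100110100 walk d0:H3→d1:-→d2:-→d3:-→d4:-→d5:-→d6:-→d7:-→d8:-→d9:-→d10:-→d11:-→d12:H4→d13:-→d14:- -> H4
  add 0.0.0.0/0 -> H1 at depth 0
  - 140.208.0.0/12 clear@12
  add 95.128.0.0/12 -> H5 at depth 12
  lookup 95.128.1.109: bits 010111111000 walk d0:H1→d1:-→d2:-→d3:-→d4:-→d5:-→d6:-→d7:-→d8:-→d9:-→d10:-→d11:-→d12:H5 -> H5
  lookup 95.128.0.70: bits 010111111000 walk d0:H1→d1:-→d2:-→d3:-→d4:-→d5:-→d6:-→d7:-→d8:-→d9:-→d10:-→d11:-→d12:H5 -> H5
  add 95.134.78.0/24 -> H5 at depth 24
  add 95.134.0.0/16 -> H0 at depth 16
  lookup 95.128.0.34: bits 0101111110000 walk d0:H1→d1:-→d2:-→d3:-→d4:-→d5:-→d6:-→d7:-→d8:-→d9:-→d10:-→d11:-→d12:H5→d13:- -> H5
  lookup 95.134.0.75: bits 01011111100001100 walk d0:H1→d1:-→d2:-→d3:-→d4:-→d5:-→d6:-→d7:-→d8:-→d9:-→d10:-→d11:-→d12:H5→d13:-→d14:-→d15:-→d16:H0→d17:- -> H0
  add 140.211.112.0/20 -> H1 at depth 20
  lookup 95.128.0.0: bits 0101111110000 walk d0:H1→d1:-→d2:-→d3:-→d4:-→d5:-→d6:-→d7:-→d8:-→d9:-→d10:-→d11:-→d12:H5→d13:- -> H5
  add 140.210.0.0/15 -> H5 at depth 15
  add 140.0.0.0/8 -> H5 at depth 8
  lookup 4.98.76.68: bits 0 walk d0:H1→d1:- -> H1
  lookup 140.0.29.246: bits 10001100 walk d0:H1→d1:-→d2:-→d3:-→d4:-→d5:-→d6:-→d7:-→d8:H5 -> H5
  add 95.134.78.240/28 -> H5 at depth 28
  - 95.134.0.0/16 clear@16
  - 0.0.0.0/0 clear@0
  lookup 246.29.173.238: bits 1 walk d0:-→d1:- -> no-route
  lookup 140.211.80.158: bits 100011001101001101 walk d0:-→d1:-→d2:-→d3:-→d4:-→d5:-→d6:-→d7:-→d8:H5→d9:-→d10:-→d11:-→d12:-→d13:-→d14:-→d15:H5→d16:-→d17:-→d18:- -> H5
  lookup 95.134.78.2: bits 010111111000011001001110 walk d0:-→d1:-→d2:-→d3:-→d4:-→d5:-→d6:-→d7:-→d8:-→d9:-→d10:-→d11:-→d12:H5→d13:-→d14:-→d15:-→d16:-→d17:-→d18:-→d19:-→d20:-→d21:-→d22:-→d23:-→d24:H5 -> H5
  add 0.0.0.0/0 -> H0 at depth 0
  add 140.208.0.0/12 -> H5 at depth 12
  add 95.0.0.0/8 -> H2 at depth 8
  add 140.211.122.0/24 -> H1 at depth 24
  add 140.211.122.0/24 -> H1 at depth 24
  add 140.208.0.0/12 -> H3 at depth 12
  add 95.134.78.0/24 -> H3 at depth 24
  add 140.208.0.0/12 -> H5 at depth 12

== LOOKUPS ==
["H3","H3","H4","H5","H5","H5","H0","H5","H1","H5","no-route","H5","H5"]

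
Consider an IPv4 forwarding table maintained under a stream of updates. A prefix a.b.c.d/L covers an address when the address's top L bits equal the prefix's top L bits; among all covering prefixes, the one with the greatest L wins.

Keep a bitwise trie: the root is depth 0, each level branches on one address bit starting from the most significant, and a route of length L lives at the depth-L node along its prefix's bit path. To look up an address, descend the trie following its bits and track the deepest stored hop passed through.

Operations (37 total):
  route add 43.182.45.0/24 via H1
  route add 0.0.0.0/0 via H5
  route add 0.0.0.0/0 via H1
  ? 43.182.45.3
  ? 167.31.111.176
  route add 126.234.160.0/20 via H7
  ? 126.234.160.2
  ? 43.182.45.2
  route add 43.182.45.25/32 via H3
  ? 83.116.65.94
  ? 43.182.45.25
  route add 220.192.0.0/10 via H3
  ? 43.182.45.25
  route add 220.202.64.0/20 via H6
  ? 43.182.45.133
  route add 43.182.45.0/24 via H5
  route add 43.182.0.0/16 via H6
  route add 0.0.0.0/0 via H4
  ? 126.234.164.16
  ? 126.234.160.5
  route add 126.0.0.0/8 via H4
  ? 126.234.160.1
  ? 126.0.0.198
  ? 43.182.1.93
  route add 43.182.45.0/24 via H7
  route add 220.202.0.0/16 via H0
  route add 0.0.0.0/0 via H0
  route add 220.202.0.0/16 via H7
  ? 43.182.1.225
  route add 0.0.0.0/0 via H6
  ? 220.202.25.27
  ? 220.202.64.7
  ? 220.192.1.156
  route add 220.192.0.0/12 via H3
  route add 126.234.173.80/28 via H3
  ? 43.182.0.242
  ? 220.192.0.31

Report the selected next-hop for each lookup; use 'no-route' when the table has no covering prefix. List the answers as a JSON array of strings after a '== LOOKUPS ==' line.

Process each operation:
  + 43.182.45.0/24 (H1) depth=24
  + 0.0.0.0/0 (H5) depth=0
  + 0.0.0.0/0 (H1) depth=0
  lookup 43.182.45.3: bits 001010111011011000101101 walk d0:H1→d1:-→d2:-→d3:-→d4:-→d5:-→d6:-→d7:-→d8:-→d9:-→d10:-→d11:-→d12:-→d13:-→d14:-→d15:-→d16:-→d17:-→d18:-→d19:-→d20:-→d21:-→d22:-→d23:-→d24:H1 -> H1
  lookup 167.31.111.176: bits ε walk d0:H1 -> H1
  + 126.234.160.0/20 (H7) depth=20
  lookup 126.234.160.2: bits 01111110111010101010 walk d0:H1→d1:-→d2:-→d3:-→d4:-→d5:-→d6:-→d7:-→d8:-→d9:-→d10:-→d11:-→d12:-→d13:-→d14:-→d15:-→d16:-→d17:-→d18:-→d19:-→d20:H7 -> H7
  lookup 43.182.45.2: bits 001010111011011000101101 walk d0:H1→d1:-→d2:-→d3:-→d4:-→d5:-→d6:-→d7:-→d8:-→d9:-→d10:-→d11:-→d12:-→d13:-→d14:-→d15:-→d16:-→d17:-→d18:-→d19:-→d20:-→d21:-→d22:-→d23:-→d24:H1 -> H1
  + 43.182.45.25/32 (H3) depth=32
  lookup 83.116.65.94: bits 01 walk d0:H1→d1:-→d2:- -> H1
  lookup 43.182.45.25: bits 00101011101101100010110100011001 walk d0:H1→d1:-→d2:-→d3:-→d4:-→d5:-→d6:-→d7:-→d8:-→d9:-→d10:-→d11:-→d12:-→d13:-→d14:-→d15:-→d16:-→d17:-→d18:-→d19:-→d20:-→d21:-→d22:-→d23:-→d24:H1→d25:-→d26:-→d27:-→d28:-→d29:-→d30:-→d31:-→d32:H3 -> H3
  + 220.192.0.0/10 (H3) depth=10
  lookup 43.182.45.25: bits 00101011101101100010110100011001 walk d0:H1→d1:-→d2:-→d3:-→d4:-→d5:-→d6:-→d7:-→d8:-→d9:-→d10:-→d11:-→d12:-→d13:-→d14:-→d15:-→d16:-→d17:-→d18:-→d19:-→d20:-→d21:-→d22:-→d23:-→d24:H1→d25:-→d26:-→d27:-→d28:-→d29:-→d30:-→d31:-→d32:H3 -> H3
  + 220.202.64.0/20 (H6) depth=20
  lookup 43.182.45.133: bits 001010111011011000101101 walk d0:H1→d1:-→d2:-→d3:-→d4:-→d5:-→d6:-→d7:-→d8:-→d9:-→d10:-→d11:-→d12:-→d13:-→d14:-→d15:-→d16:-→d17:-→d18:-→d19:-→d20:-→d21:-→d22:-→d23:-→d24:H1 -> H1
  + 43.182.45.0/24 (H5) depth=24
  + 43.182.0.0/16 (H6) depth=16
  + 0.0.0.0/0 (H4) depth=0
  lookup 126.234.164.16: bits 01111110111010101010 walk d0:H4→d1:-→d2:-→d3:-→d4:-→d5:-→d6:-→d7:-→d8:-→d9:-→d10:-→d11:-→d12:-→d13:-→d14:-→d15:-→d16:-→d17:-→d18:-→d19:-→d20:H7 -> H7
  lookup 126.234.160.5: bits 01111110111010101010 walk d0:H4→d1:-→d2:-→d3:-→d4:-→d5:-→d6:-→d7:-→d8:-→d9:-→d10:-→d11:-→d12:-→d13:-→d14:-→d15:-→d16:-→d17:-→d18:-→d19:-→d20:H7 -> H7
  + 126.0.0.0/8 (H4) depth=8
  lookup 126.234.160.1: bits 01111110111010101010 walk d0:H4→d1:-→d2:-→d3:-→d4:-→d5:-→d6:-→d7:-→d8:H4→d9:-→d10:-→d11:-→d12:-→d13:-→d14:-→d15:-→d16:-→d17:-→d18:-→d19:-→d20:H7 -> H7
  lookup 126.0.0.198: bits 01111110 walk d0:H4→d1:-→d2:-→d3:-→d4:-→d5:-→d6:-→d7:-→d8:H4 -> H4
  lookup 43.182.1.93: bits 001010111011011000 walk d0:H4→d1:-→d2:-→d3:-→d4:-→d5:-→d6:-→d7:-→d8:-→d9:-→d10:-→d11:-→d12:-→d13:-→d14:-→d15:-→d16:H6→d17:-→d18:- -> H6
  + 43.182.45.0/24 (H7) depth=24
  + 220.202.0.0/16 (H0) depth=16
  + 0.0.0.0/0 (H0) depth=0
  + 220.202.0.0/16 (H7) depth=16
  lookup 43.182.1.225: bits 001010111011011000 walk d0:H0→d1:-→d2:-→d3:-→d4:-→d5:-→d6:-→d7:-→d8:-→d9:-→d10:-→d11:-→d12:-→d13:-→d14:-→d15:-→d16:H6→d17:-→d18:- -> H6
  + 0.0.0.0/0 (H6) depth=0
  lookup 220.202.25.27: bits 11011100110010100 walk d0:H6→d1:-→d2:-→d3:-→d4:-→d5:-→d6:-→d7:-→d8:-→d9:-→d10:H3→d11:-→d12:-→d13:-→d14:-→d15:-→d16:H7→d17:- -> H7
  lookup 220.202.64.7: bits 11011100110010100100 walk d0:H6→d1:-→d2:-→d3:-→d4:-→d5:-→d6:-→d7:-→d8:-→d9:-→d10:H3→d11:-→d12:-→d13:-→d14:-→d15:-→d16:H7→d17:-→d18:-→d19:-→d20:H6 -> H6
  lookup 220.192.1.156: bits 110111001100 walk d0:H6→d1:-→d2:-→d3:-→d4:-→d5:-→d6:-→d7:-→d8:-→d9:-→d10:H3→d11:-→d12:- -> H3
  + 220.192.0.0/12 (H3) depth=12
  + 126.234.173.80/28 (H3) depth=28
  lookup 43.182.0.242: bits 001010111011011000 walk d0:H6→d1:-→d2:-→d3:-→d4:-→d5:-→d6:-→d7:-→d8:-→d9:-→d10:-→d11:-→d12:-→d13:-→d14:-→d15:-→d16:H6→d17:-→d18:- -> H6
  lookup 220.192.0.31: bits 110111001100 walk d0:H6→d1:-→d2:-→d3:-→d4:-→d5:-→d6:-→d7:-→d8:-→d9:-→d10:H3→d11:-→d12:H3 -> H3

== LOOKUPS ==
["H1","H1","H7","H1","H1","H3","H3","H1","H7","H7","H7","H4","H6","H6","H7","H6","H3","H6","H3"]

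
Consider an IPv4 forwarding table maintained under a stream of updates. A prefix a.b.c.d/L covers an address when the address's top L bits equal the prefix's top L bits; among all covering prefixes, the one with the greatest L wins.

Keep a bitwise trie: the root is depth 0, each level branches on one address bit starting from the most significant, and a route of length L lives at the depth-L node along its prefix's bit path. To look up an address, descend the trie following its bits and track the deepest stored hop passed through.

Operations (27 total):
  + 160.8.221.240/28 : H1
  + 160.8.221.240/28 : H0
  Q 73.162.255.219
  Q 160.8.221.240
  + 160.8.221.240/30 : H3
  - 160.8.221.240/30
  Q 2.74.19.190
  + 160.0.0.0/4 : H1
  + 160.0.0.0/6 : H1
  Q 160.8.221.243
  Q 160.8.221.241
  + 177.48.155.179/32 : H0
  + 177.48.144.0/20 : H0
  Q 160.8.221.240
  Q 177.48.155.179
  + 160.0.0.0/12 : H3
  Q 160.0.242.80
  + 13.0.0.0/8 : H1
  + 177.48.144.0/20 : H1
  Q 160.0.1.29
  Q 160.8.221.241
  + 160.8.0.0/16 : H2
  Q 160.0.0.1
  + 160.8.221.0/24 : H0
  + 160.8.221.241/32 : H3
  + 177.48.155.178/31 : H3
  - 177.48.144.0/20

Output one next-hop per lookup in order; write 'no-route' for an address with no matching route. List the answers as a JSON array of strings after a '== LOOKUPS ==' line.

Trace:
  + 160.8.221.240/28 (H1) depth=28
  + 160.8.221.240/28 (H0) depth=28
  ? 73.162.255.219  path d0:-  best=no-route
  ? 160.8.221.240  path d0:-→d1:-→d2:-→d3:-→d4:-→d5:-→d6:-→d7:-→d8:-→d9:-→d10:-→d11:-→d12:-→d13:-→d14:-→d15:-→d16:-→d17:-→d18:-→d19:-→d20:-→d21:-→d22:-→d23:-→d24:-→d25:-→d26:-→d27:-→d28:H0  best=H0
  + 160.8.221.240/30 (H3) depth=30
  - 160.8.221.240/30 clear@30
  ? 2.74.19.190  path d0:-  best=no-route
  + 160.0.0.0/4 (H1) depth=4
  + 160.0.0.0/6 (H1) depth=6
  ? 160.8.221.243  path d0:-→d1:-→d2:-→d3:-→d4:H1→d5:-→d6:H1→d7:-→d8:-→d9:-→d10:-→d11:-→d12:-→d13:-→d14:-→d15:-→d16:-→d17:-→d18:-→d19:-→d20:-→d21:-→d22:-→d23:-→d24:-→d25:-→d26:-→d27:-→d28:H0→d29:-→d30:-  best=H0
  ? 160.8.221.241  path d0:-→d1:-→d2:-→d3:-→d4:H1→d5:-→d6:H1→d7:-→d8:-→d9:-→d10:-→d11:-→d12:-→d13:-→d14:-→d15:-→d16:-→d17:-→d18:-→d19:-→d20:-→d21:-→d22:-→d23:-→d24:-→d25:-→d26:-→d27:-→d28:H0→d29:-→d30:-  best=H0
  + 177.48.155.179/32 (H0) depth=32
  + 177.48.144.0/20 (H0) depth=20
  ? 160.8.221.240  path d0:-→d1:-→d2:-→d3:-→d4:H1→d5:-→d6:H1→d7:-→d8:-→d9:-→d10:-→d11:-→d12:-→d13:-→d14:-→d15:-→d16:-→d17:-→d18:-→d19:-→d20:-→d21:-→d22:-→d23:-→d24:-→d25:-→d26:-→d27:-→d28:H0→d29:-→d30:-  best=H0
  ? 177.48.155.179  path d0:-→d1:-→d2:-→d3:-→d4:-→d5:-→d6:-→d7:-→d8:-→d9:-→d10:-→d11:-→d12:-→d13:-→d14:-→d15:-→d16:-→d17:-→d18:-→d19:-→d20:H0→d21:-→d22:-→d23:-→d24:-→d25:-→d26:-→d27:-→d28:-→d29:-→d30:-→d31:-→d32:H0  best=H0
  + 160.0.0.0/12 (H3) depth=12
  ? 160.0.242.80  path d0:-→d1:-→d2:-→d3:-→d4:H1→d5:-→d6:H1→d7:-→d8:-→d9:-→d10:-→d11:-→d12:H3  best=H3
  + 13.0.0.0/8 (H1) depth=8
  + 177.48.144.0/20 (H1) depth=20
  ? 160.0.1.29  path d0:-→d1:-→d2:-→d3:-→d4:H1→d5:-→d6:H1→d7:-→d8:-→d9:-→d10:-→d11:-→d12:H3  best=H3
  ? 160.8.221.241  path d0:-→d1:-→d2:-→d3:-→d4:H1→d5:-→d6:H1→d7:-→d8:-→d9:-→d10:-→d11:-→d12:H3→d13:-→d14:-→d15:-→d16:-→d17:-→d18:-→d19:-→d20:-→d21:-→d22:-→d23:-→d24:-→d25:-→d26:-→d27:-→d28:H0→d29:-→d30:-  best=H0
  + 160.8.0.0/16 (H2) depth=16
  ? 160.0.0.1  path d0:-→d1:-→d2:-→d3:-→d4:H1→d5:-→d6:H1→d7:-→d8:-→d9:-→d10:-→d11:-→d12:H3  best=H3
  + 160.8.221.0/24 (H0) depth=24
  + 160.8.221.241/32 (H3) depth=32
  + 177.48.155.178/31 (H3) depth=31
  - 177.48.144.0/20 clear@20

== LOOKUPS ==
["no-route","H0","no-route","H0","H0","H0","H0","H3","H3","H0","H3"]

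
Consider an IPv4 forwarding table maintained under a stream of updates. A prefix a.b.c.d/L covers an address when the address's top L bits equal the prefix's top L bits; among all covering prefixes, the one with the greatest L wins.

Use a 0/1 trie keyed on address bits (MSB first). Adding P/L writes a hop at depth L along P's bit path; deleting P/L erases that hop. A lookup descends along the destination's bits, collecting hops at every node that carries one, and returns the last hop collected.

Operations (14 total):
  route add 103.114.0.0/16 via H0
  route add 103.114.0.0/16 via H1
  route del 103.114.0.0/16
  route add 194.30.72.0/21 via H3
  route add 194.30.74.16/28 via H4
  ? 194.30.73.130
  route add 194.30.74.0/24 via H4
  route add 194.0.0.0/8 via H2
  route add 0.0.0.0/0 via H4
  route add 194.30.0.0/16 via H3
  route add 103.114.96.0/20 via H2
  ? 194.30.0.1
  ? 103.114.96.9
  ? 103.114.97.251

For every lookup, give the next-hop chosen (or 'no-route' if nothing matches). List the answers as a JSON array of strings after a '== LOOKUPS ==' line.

Apply in order:
  + 103.114.0.0/16 (H0) depth=16
  + 103.114.0.0/16 (H1) depth=16
  - 103.114.0.0/16 clear@16
  + 194.30.72.0/21 (H3) depth=21
  + 194.30.74.16/28 (H4) depth=28
  ? 194.30.73.130  path d0:-→d1:-→d2:-→d3:-→d4:-→d5:-→d6:-→d7:-→d8:-→d9:-→d10:-→d11:-→d12:-→d13:-→d14:-→d15:-→d16:-→d17:-→d18:-→d19:-→d20:-→d21:H3→d22:-  best=H3
  + 194.30.74.0/24 (H4) depth=24
  + 194.0.0.0/8 (H2) depth=8
  + 0.0.0.0/0 (H4) depth=0
  + 194.30.0.0/16 (H3) depth=16
  + 103.114.96.0/20 (H2) depth=20
  ? 194.30.0.1  path d0:H4→d1:-→d2:-→d3:-→d4:-→d5:-→d6:-→d7:-→d8:H2→d9:-→d10:-→d11:-→d12:-→d13:-→d14:-→d15:-→d16:H3→d17:-  best=H3
  ? 103.114.96.9  path d0:H4→d1:-→d2:-→d3:-→d4:-→d5:-→d6:-→d7:-→d8:-→d9:-→d10:-→d11:-→d12:-→d13:-→d14:-→d15:-→d16:-→d17:-→d18:-→d19:-→d20:H2  best=H2
  ? 103.114.97.251  path d0:H4→d1:-→d2:-→d3:-→d4:-→d5:-→d6:-→d7:-→d8:-→d9:-→d10:-→d11:-→d12:-→d13:-→d14:-→d15:-→d16:-→d17:-→d18:-→d19:-→d20:H2  best=H2

== LOOKUPS ==
["H3","H3","H2","H2"]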